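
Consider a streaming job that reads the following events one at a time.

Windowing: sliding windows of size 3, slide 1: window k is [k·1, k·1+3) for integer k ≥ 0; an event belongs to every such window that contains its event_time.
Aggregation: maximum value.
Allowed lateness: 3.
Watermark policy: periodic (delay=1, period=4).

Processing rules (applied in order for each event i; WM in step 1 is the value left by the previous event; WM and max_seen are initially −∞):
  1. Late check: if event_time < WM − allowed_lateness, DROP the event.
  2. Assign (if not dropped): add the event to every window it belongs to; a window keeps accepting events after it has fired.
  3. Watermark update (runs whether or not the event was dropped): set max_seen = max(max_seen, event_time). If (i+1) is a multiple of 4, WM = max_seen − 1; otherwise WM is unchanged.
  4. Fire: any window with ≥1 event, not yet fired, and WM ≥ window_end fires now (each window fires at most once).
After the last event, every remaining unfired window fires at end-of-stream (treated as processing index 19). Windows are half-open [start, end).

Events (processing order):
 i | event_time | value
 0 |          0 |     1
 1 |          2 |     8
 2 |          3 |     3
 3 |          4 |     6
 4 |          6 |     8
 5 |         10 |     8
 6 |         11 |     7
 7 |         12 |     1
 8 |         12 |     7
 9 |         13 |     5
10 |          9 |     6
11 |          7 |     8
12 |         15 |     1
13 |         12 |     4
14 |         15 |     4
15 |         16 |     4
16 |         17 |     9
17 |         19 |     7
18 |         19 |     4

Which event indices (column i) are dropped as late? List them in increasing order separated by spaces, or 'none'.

i=0 t=0 v=1: → [0,3); WM=−∞
i=1 t=2 v=8: → [2,5),[1,4),[0,3); WM=−∞
i=2 t=3 v=3: → [3,6),[2,5),[1,4); WM=−∞
i=3 t=4 v=6: → [4,7),[3,6),[2,5); WM=3; [0,3) fires=8
i=4 t=6 v=8: → [6,9),[5,8),[4,7); WM=3
i=5 t=10 v=8: → [10,13),[9,12),[8,11); WM=3
i=6 t=11 v=7: → [11,14),[10,13),[9,12); WM=3
i=7 t=12 v=1: → [12,15),[11,14),[10,13); WM=11; [1,4) fires=8 [2,5) fires=8 [3,6) fires=6 [4,7) fires=8 [5,8) fires=8 [6,9) fires=8 [8,11) fires=8
i=8 t=12 v=7: → [12,15),[11,14),[10,13); WM=11
i=9 t=13 v=5: → [13,16),[12,15),[11,14); WM=11
i=10 t=9 v=6: → [9,12),[8,11),[7,10); WM=11; [7,10) fires=6
i=11 t=7 v=8: DROP (t<11-3); WM=12; [9,12) fires=8
i=12 t=15 v=1: → [15,18),[14,17),[13,16); WM=12
i=13 t=12 v=4: → [12,15),[11,14),[10,13); WM=12
i=14 t=15 v=4: → [15,18),[14,17),[13,16); WM=12
i=15 t=16 v=4: → [16,19),[15,18),[14,17); WM=15; [10,13) fires=8 [11,14) fires=7 [12,15) fires=7
i=16 t=17 v=9: → [17,20),[16,19),[15,18); WM=15
i=17 t=19 v=7: → [19,22),[18,21),[17,20); WM=15
i=18 t=19 v=4: → [19,22),[18,21),[17,20); WM=15

11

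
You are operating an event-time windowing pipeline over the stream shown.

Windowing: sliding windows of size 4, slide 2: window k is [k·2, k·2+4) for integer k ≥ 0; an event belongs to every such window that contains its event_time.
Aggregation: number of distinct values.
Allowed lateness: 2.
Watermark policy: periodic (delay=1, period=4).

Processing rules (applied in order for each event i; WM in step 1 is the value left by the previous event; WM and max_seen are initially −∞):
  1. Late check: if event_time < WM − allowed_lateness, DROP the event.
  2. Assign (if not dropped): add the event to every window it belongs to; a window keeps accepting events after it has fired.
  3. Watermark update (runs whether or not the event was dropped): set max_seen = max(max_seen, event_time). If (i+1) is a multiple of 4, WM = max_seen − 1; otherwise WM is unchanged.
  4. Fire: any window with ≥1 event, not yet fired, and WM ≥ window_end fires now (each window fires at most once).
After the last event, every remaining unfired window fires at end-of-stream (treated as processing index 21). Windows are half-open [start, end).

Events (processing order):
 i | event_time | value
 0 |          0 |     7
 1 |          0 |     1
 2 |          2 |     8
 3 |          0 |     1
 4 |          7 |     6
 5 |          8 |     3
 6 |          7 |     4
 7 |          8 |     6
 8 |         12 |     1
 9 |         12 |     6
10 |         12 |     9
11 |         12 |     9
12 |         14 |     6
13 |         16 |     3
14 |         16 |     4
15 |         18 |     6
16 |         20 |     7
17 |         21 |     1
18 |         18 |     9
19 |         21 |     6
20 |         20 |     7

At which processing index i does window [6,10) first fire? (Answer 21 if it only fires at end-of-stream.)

i=0 t=0 v=7: → [0,4); WM=−∞
i=1 t=0 v=1: → [0,4); WM=−∞
i=2 t=2 v=8: → [2,6),[0,4); WM=−∞
i=3 t=0 v=1: → [0,4); WM=1
i=4 t=7 v=6: → [6,10),[4,8); WM=1
i=5 t=8 v=3: → [8,12),[6,10); WM=1
i=6 t=7 v=4: → [6,10),[4,8); WM=1
i=7 t=8 v=6: → [8,12),[6,10); WM=7; [0,4) fires=3 [2,6) fires=1
i=8 t=12 v=1: → [12,16),[10,14); WM=7
i=9 t=12 v=6: → [12,16),[10,14); WM=7
i=10 t=12 v=9: → [12,16),[10,14); WM=7
i=11 t=12 v=9: → [12,16),[10,14); WM=11; [4,8) fires=2 [6,10) fires=3
i=12 t=14 v=6: → [14,18),[12,16); WM=11
i=13 t=16 v=3: → [16,20),[14,18); WM=11
i=14 t=16 v=4: → [16,20),[14,18); WM=11
i=15 t=18 v=6: → [18,22),[16,20); WM=17; [8,12) fires=2 [10,14) fires=3 [12,16) fires=3
i=16 t=20 v=7: → [20,24),[18,22); WM=17
i=17 t=21 v=1: → [20,24),[18,22); WM=17
i=18 t=18 v=9: → [18,22),[16,20); WM=17
i=19 t=21 v=6: → [20,24),[18,22); WM=20; [14,18) fires=3 [16,20) fires=4
i=20 t=20 v=7: → [20,24),[18,22); WM=20

11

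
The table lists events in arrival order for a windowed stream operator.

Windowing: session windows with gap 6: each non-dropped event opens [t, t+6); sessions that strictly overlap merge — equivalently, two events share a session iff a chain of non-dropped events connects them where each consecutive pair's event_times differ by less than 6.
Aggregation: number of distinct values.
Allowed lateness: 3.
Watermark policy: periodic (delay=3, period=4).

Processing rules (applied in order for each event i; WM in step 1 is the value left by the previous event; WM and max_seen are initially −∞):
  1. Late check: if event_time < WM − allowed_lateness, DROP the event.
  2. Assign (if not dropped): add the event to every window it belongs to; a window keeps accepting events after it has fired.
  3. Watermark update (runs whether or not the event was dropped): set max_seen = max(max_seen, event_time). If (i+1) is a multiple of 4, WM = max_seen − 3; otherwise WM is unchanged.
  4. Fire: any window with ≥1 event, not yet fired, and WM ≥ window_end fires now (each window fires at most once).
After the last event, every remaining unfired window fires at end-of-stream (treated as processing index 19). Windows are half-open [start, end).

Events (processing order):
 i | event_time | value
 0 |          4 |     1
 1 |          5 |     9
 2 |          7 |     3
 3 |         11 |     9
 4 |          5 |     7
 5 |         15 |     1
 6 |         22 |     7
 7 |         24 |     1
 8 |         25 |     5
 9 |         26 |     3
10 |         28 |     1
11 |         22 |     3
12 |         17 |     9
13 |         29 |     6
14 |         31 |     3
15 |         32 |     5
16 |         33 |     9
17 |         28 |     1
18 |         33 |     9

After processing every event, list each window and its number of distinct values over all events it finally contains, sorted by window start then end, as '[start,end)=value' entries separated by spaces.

[4,21)=4 [22,39)=6

i=0 t=4 v=1: → [4,10); WM=−∞
i=1 t=5 v=9: → [4,11); WM=−∞
i=2 t=7 v=3: → [4,13); WM=−∞
i=3 t=11 v=9: → [4,17); WM=8
i=4 t=5 v=7: → [4,17); WM=8
i=5 t=15 v=1: → [4,21); WM=8
i=6 t=22 v=7: → [22,28); WM=8
i=7 t=24 v=1: → [22,30); WM=21
i=8 t=25 v=5: → [22,31); WM=21
i=9 t=26 v=3: → [22,32); WM=21
i=10 t=28 v=1: → [22,34); WM=21
i=11 t=22 v=3: → [22,34); WM=25
i=12 t=17 v=9: DROP (t<25-3); WM=25
i=13 t=29 v=6: → [22,35); WM=25
i=14 t=31 v=3: → [22,37); WM=25
i=15 t=32 v=5: → [22,38); WM=29
i=16 t=33 v=9: → [22,39); WM=29
i=17 t=28 v=1: → [22,39); WM=29
i=18 t=33 v=9: → [22,39); WM=29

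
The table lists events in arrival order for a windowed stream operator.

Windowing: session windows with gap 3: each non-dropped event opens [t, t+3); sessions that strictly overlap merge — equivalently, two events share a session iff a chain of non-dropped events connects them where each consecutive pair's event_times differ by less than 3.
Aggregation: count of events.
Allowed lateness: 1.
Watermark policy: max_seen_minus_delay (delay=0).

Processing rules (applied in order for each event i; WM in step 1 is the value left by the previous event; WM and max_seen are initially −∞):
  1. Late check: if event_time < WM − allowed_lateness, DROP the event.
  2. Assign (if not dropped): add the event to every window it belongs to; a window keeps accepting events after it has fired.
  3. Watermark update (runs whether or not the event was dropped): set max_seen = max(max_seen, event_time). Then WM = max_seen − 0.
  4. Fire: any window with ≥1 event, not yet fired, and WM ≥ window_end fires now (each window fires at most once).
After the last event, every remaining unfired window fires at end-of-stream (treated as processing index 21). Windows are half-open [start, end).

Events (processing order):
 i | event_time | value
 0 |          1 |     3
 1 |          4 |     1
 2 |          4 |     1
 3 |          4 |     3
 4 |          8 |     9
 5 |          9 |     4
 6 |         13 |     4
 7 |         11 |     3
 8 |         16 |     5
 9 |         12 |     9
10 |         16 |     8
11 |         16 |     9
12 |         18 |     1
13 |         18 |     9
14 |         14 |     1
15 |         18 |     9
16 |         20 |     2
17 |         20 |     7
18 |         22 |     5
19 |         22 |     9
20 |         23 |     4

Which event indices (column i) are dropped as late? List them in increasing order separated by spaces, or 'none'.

i=0 t=1 v=3: → [1,4); WM=1
i=1 t=4 v=1: → [4,7); WM=4
i=2 t=4 v=1: → [4,7); WM=4
i=3 t=4 v=3: → [4,7); WM=4
i=4 t=8 v=9: → [8,11); WM=8
i=5 t=9 v=4: → [8,12); WM=9
i=6 t=13 v=4: → [13,16); WM=13
i=7 t=11 v=3: DROP (t<13-1); WM=13
i=8 t=16 v=5: → [16,19); WM=16
i=9 t=12 v=9: DROP (t<16-1); WM=16
i=10 t=16 v=8: → [16,19); WM=16
i=11 t=16 v=9: → [16,19); WM=16
i=12 t=18 v=1: → [16,21); WM=18
i=13 t=18 v=9: → [16,21); WM=18
i=14 t=14 v=1: DROP (t<18-1); WM=18
i=15 t=18 v=9: → [16,21); WM=18
i=16 t=20 v=2: → [16,23); WM=20
i=17 t=20 v=7: → [16,23); WM=20
i=18 t=22 v=5: → [16,25); WM=22
i=19 t=22 v=9: → [16,25); WM=22
i=20 t=23 v=4: → [16,26); WM=23

7 9 14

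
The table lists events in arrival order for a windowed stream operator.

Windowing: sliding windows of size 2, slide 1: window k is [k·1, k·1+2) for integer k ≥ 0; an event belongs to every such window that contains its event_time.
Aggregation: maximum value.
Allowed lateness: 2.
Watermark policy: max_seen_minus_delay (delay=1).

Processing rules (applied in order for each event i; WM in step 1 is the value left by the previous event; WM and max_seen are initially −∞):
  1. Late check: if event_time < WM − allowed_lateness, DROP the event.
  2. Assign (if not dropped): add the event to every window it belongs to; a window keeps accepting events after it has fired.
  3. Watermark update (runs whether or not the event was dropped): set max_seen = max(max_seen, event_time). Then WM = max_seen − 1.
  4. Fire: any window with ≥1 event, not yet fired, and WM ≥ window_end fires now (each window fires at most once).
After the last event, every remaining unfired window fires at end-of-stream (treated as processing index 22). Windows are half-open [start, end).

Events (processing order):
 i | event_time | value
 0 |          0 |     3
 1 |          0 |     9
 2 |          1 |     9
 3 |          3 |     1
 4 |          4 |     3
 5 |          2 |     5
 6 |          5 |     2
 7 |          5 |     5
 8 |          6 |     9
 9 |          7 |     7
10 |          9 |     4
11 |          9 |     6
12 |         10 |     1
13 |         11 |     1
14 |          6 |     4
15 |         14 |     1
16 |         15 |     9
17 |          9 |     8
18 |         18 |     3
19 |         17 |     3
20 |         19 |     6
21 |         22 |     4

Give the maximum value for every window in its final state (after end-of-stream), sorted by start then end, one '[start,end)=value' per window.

i=0 t=0 v=3: → [0,2); WM=-1
i=1 t=0 v=9: → [0,2); WM=-1
i=2 t=1 v=9: → [1,3),[0,2); WM=0
i=3 t=3 v=1: → [3,5),[2,4); WM=2; [0,2) fires=9
i=4 t=4 v=3: → [4,6),[3,5); WM=3; [1,3) fires=9
i=5 t=2 v=5: → [2,4),[1,3); WM=3
i=6 t=5 v=2: → [5,7),[4,6); WM=4; [2,4) fires=5
i=7 t=5 v=5: → [5,7),[4,6); WM=4
i=8 t=6 v=9: → [6,8),[5,7); WM=5; [3,5) fires=3
i=9 t=7 v=7: → [7,9),[6,8); WM=6; [4,6) fires=5
i=10 t=9 v=4: → [9,11),[8,10); WM=8; [5,7) fires=9 [6,8) fires=9
i=11 t=9 v=6: → [9,11),[8,10); WM=8
i=12 t=10 v=1: → [10,12),[9,11); WM=9; [7,9) fires=7
i=13 t=11 v=1: → [11,13),[10,12); WM=10; [8,10) fires=6
i=14 t=6 v=4: DROP (t<10-2); WM=10
i=15 t=14 v=1: → [14,16),[13,15); WM=13; [9,11) fires=6 [10,12) fires=1 [11,13) fires=1
i=16 t=15 v=9: → [15,17),[14,16); WM=14
i=17 t=9 v=8: DROP (t<14-2); WM=14
i=18 t=18 v=3: → [18,20),[17,19); WM=17; [13,15) fires=1 [14,16) fires=9 [15,17) fires=9
i=19 t=17 v=3: → [17,19),[16,18); WM=17
i=20 t=19 v=6: → [19,21),[18,20); WM=18; [16,18) fires=3
i=21 t=22 v=4: → [22,24),[21,23); WM=21; [17,19) fires=3 [18,20) fires=6 [19,21) fires=6

[0,2)=9 [1,3)=9 [2,4)=5 [3,5)=3 [4,6)=5 [5,7)=9 [6,8)=9 [7,9)=7 [8,10)=6 [9,11)=6 [10,12)=1 [11,13)=1 [13,15)=1 [14,16)=9 [15,17)=9 [16,18)=3 [17,19)=3 [18,20)=6 [19,21)=6 [21,23)=4 [22,24)=4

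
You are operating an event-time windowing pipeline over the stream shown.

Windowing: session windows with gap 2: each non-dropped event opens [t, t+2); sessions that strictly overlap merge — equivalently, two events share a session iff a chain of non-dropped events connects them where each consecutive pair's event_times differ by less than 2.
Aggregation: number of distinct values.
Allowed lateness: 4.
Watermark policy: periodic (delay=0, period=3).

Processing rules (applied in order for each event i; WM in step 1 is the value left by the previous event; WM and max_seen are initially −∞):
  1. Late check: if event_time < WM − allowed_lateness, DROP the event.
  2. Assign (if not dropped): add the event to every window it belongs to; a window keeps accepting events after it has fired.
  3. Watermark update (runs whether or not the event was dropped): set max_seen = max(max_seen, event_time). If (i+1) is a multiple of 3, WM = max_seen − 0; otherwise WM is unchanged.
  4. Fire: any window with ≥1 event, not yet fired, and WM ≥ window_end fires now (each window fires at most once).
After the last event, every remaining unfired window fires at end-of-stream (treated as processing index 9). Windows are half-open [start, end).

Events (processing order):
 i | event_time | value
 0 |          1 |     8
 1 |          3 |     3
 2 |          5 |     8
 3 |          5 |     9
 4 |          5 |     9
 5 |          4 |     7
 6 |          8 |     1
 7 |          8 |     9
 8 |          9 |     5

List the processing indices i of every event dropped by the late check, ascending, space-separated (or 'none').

i=0 t=1 v=8: → [1,3); WM=−∞
i=1 t=3 v=3: → [3,5); WM=−∞
i=2 t=5 v=8: → [5,7); WM=5
i=3 t=5 v=9: → [5,7); WM=5
i=4 t=5 v=9: → [5,7); WM=5
i=5 t=4 v=7: → [3,7); WM=5
i=6 t=8 v=1: → [8,10); WM=5
i=7 t=8 v=9: → [8,10); WM=5
i=8 t=9 v=5: → [8,11); WM=9

none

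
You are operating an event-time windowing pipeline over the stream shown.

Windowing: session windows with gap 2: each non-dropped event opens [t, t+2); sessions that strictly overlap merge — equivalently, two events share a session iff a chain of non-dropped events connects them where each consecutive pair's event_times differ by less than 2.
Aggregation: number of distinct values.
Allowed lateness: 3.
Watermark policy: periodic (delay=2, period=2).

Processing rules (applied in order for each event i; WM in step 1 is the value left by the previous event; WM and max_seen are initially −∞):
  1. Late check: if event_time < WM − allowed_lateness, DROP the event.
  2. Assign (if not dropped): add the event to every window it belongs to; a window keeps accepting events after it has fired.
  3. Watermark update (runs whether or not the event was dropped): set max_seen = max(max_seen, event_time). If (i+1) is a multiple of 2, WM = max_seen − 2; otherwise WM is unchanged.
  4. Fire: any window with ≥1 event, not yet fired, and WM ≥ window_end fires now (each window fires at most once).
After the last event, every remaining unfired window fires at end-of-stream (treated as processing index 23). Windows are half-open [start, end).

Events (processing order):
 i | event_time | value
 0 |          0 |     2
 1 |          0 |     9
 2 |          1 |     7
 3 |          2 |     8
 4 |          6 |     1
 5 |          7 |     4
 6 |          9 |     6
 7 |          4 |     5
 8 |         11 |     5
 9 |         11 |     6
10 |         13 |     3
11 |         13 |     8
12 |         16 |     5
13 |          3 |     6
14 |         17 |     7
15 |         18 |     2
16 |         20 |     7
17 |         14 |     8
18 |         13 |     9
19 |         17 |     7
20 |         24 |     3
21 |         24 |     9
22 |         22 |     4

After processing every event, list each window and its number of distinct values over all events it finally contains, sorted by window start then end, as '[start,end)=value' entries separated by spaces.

i=0 t=0 v=2: → [0,2); WM=−∞
i=1 t=0 v=9: → [0,2); WM=-2
i=2 t=1 v=7: → [0,3); WM=-2
i=3 t=2 v=8: → [0,4); WM=0
i=4 t=6 v=1: → [6,8); WM=0
i=5 t=7 v=4: → [6,9); WM=5
i=6 t=9 v=6: → [9,11); WM=5
i=7 t=4 v=5: → [4,6); WM=7
i=8 t=11 v=5: → [11,13); WM=7
i=9 t=11 v=6: → [11,13); WM=9
i=10 t=13 v=3: → [13,15); WM=9
i=11 t=13 v=8: → [13,15); WM=11
i=12 t=16 v=5: → [16,18); WM=11
i=13 t=3 v=6: DROP (t<11-3); WM=14
i=14 t=17 v=7: → [16,19); WM=14
i=15 t=18 v=2: → [16,20); WM=16
i=16 t=20 v=7: → [20,22); WM=16
i=17 t=14 v=8: → [13,16); WM=18
i=18 t=13 v=9: DROP (t<18-3); WM=18
i=19 t=17 v=7: → [16,20); WM=18
i=20 t=24 v=3: → [24,26); WM=18
i=21 t=24 v=9: → [24,26); WM=22
i=22 t=22 v=4: → [22,24); WM=22

[0,4)=4 [4,6)=1 [6,9)=2 [9,11)=1 [11,13)=2 [13,16)=2 [16,20)=3 [20,22)=1 [22,24)=1 [24,26)=2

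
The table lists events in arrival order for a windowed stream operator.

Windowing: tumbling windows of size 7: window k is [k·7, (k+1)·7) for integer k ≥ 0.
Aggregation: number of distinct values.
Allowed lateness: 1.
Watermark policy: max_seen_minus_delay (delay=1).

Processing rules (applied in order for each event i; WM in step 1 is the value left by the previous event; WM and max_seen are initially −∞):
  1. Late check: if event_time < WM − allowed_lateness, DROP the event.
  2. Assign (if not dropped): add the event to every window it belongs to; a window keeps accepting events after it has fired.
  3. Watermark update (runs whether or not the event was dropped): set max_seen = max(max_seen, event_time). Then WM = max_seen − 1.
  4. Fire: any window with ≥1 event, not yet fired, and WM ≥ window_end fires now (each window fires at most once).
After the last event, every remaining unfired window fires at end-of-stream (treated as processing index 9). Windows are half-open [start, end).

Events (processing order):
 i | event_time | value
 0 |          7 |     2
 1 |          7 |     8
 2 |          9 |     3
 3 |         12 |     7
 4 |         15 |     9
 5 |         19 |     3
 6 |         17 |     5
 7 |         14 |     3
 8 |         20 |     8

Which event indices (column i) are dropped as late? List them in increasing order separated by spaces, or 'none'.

7

i=0 t=7 v=2: → [7,14); WM=6
i=1 t=7 v=8: → [7,14); WM=6
i=2 t=9 v=3: → [7,14); WM=8
i=3 t=12 v=7: → [7,14); WM=11
i=4 t=15 v=9: → [14,21); WM=14; [7,14) fires=4
i=5 t=19 v=3: → [14,21); WM=18
i=6 t=17 v=5: → [14,21); WM=18
i=7 t=14 v=3: DROP (t<18-1); WM=18
i=8 t=20 v=8: → [14,21); WM=19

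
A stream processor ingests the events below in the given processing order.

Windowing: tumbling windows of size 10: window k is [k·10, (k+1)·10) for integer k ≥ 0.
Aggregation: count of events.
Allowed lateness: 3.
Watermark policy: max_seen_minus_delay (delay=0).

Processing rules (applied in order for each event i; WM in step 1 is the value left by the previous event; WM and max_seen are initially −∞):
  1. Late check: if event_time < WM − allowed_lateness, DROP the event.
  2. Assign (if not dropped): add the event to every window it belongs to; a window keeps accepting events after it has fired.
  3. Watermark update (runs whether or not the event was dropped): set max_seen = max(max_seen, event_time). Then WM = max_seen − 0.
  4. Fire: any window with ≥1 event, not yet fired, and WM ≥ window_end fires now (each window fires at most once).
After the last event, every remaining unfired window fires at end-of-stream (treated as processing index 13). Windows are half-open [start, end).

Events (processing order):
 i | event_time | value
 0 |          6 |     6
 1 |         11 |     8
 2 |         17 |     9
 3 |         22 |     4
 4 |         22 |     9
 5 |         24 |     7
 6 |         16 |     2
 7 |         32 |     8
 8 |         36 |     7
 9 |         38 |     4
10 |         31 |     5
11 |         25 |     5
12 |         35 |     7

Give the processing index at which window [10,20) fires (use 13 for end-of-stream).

i=0 t=6 v=6: → [0,10); WM=6
i=1 t=11 v=8: → [10,20); WM=11; [0,10) fires=1
i=2 t=17 v=9: → [10,20); WM=17
i=3 t=22 v=4: → [20,30); WM=22; [10,20) fires=2
i=4 t=22 v=9: → [20,30); WM=22
i=5 t=24 v=7: → [20,30); WM=24
i=6 t=16 v=2: DROP (t<24-3); WM=24
i=7 t=32 v=8: → [30,40); WM=32; [20,30) fires=3
i=8 t=36 v=7: → [30,40); WM=36
i=9 t=38 v=4: → [30,40); WM=38
i=10 t=31 v=5: DROP (t<38-3); WM=38
i=11 t=25 v=5: DROP (t<38-3); WM=38
i=12 t=35 v=7: → [30,40); WM=38

3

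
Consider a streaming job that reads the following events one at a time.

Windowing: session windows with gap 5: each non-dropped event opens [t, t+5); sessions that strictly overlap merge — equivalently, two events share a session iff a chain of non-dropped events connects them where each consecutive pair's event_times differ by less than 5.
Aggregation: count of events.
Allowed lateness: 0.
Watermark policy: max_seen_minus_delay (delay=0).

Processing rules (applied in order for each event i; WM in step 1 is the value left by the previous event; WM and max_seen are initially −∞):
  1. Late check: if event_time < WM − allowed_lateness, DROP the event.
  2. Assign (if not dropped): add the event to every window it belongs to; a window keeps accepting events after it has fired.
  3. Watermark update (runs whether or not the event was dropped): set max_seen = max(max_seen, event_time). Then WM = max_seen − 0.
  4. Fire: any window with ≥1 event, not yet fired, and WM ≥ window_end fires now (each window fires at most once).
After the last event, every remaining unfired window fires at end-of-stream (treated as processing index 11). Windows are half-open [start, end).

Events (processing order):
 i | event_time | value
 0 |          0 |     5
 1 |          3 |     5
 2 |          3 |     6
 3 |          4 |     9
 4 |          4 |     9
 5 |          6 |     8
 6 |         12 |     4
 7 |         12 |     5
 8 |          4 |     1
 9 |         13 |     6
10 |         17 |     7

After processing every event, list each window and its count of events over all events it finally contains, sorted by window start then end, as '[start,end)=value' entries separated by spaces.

i=0 t=0 v=5: → [0,5); WM=0
i=1 t=3 v=5: → [0,8); WM=3
i=2 t=3 v=6: → [0,8); WM=3
i=3 t=4 v=9: → [0,9); WM=4
i=4 t=4 v=9: → [0,9); WM=4
i=5 t=6 v=8: → [0,11); WM=6
i=6 t=12 v=4: → [12,17); WM=12
i=7 t=12 v=5: → [12,17); WM=12
i=8 t=4 v=1: DROP (t<12-0); WM=12
i=9 t=13 v=6: → [12,18); WM=13
i=10 t=17 v=7: → [12,22); WM=17

[0,11)=6 [12,22)=4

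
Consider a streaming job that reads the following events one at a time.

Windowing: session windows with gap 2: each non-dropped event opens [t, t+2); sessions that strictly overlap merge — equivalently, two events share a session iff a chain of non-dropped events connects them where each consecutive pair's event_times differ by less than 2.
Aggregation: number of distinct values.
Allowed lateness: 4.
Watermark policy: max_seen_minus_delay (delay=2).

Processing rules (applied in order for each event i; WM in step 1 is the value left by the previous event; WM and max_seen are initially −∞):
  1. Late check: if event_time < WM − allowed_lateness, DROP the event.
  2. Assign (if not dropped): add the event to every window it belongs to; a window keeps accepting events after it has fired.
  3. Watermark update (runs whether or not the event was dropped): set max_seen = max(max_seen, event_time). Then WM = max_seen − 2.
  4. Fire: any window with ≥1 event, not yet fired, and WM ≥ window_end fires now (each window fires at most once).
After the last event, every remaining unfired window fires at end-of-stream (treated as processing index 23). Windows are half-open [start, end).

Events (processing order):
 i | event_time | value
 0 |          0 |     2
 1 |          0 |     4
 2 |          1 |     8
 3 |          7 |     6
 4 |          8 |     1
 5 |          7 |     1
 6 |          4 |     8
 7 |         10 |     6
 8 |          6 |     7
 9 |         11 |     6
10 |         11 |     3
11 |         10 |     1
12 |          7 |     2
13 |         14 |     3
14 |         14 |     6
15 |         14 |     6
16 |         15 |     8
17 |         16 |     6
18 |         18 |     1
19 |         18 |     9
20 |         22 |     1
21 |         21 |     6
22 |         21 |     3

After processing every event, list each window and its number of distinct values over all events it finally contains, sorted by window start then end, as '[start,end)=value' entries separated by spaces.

[0,3)=3 [4,6)=1 [6,10)=4 [10,13)=3 [14,18)=3 [18,20)=2 [21,24)=3

i=0 t=0 v=2: → [0,2); WM=-2
i=1 t=0 v=4: → [0,2); WM=-2
i=2 t=1 v=8: → [0,3); WM=-1
i=3 t=7 v=6: → [7,9); WM=5
i=4 t=8 v=1: → [7,10); WM=6
i=5 t=7 v=1: → [7,10); WM=6
i=6 t=4 v=8: → [4,6); WM=6
i=7 t=10 v=6: → [10,12); WM=8
i=8 t=6 v=7: → [6,10); WM=8
i=9 t=11 v=6: → [10,13); WM=9
i=10 t=11 v=3: → [10,13); WM=9
i=11 t=10 v=1: → [10,13); WM=9
i=12 t=7 v=2: → [6,10); WM=9
i=13 t=14 v=3: → [14,16); WM=12
i=14 t=14 v=6: → [14,16); WM=12
i=15 t=14 v=6: → [14,16); WM=12
i=16 t=15 v=8: → [14,17); WM=13
i=17 t=16 v=6: → [14,18); WM=14
i=18 t=18 v=1: → [18,20); WM=16
i=19 t=18 v=9: → [18,20); WM=16
i=20 t=22 v=1: → [22,24); WM=20
i=21 t=21 v=6: → [21,24); WM=20
i=22 t=21 v=3: → [21,24); WM=20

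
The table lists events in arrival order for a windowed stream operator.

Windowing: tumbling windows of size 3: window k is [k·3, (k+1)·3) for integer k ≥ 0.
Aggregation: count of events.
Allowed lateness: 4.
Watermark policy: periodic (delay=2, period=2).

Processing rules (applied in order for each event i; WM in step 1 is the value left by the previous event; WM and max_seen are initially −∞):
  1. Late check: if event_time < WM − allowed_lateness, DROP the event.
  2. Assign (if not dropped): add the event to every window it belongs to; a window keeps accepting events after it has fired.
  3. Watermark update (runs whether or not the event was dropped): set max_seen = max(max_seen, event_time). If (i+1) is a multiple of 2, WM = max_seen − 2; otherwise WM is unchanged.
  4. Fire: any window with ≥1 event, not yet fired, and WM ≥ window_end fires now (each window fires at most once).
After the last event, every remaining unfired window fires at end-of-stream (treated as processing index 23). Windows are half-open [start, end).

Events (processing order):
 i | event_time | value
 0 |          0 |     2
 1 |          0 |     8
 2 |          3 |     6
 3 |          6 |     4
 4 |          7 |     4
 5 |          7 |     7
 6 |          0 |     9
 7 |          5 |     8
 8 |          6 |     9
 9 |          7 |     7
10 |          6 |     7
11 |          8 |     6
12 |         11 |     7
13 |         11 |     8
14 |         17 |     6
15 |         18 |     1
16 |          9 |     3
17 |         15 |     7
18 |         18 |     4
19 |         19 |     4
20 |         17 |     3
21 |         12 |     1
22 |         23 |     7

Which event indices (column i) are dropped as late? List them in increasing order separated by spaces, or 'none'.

i=0 t=0 v=2: → [0,3); WM=−∞
i=1 t=0 v=8: → [0,3); WM=-2
i=2 t=3 v=6: → [3,6); WM=-2
i=3 t=6 v=4: → [6,9); WM=4; [0,3) fires=2
i=4 t=7 v=4: → [6,9); WM=4
i=5 t=7 v=7: → [6,9); WM=5
i=6 t=0 v=9: DROP (t<5-4); WM=5
i=7 t=5 v=8: → [3,6); WM=5
i=8 t=6 v=9: → [6,9); WM=5
i=9 t=7 v=7: → [6,9); WM=5
i=10 t=6 v=7: → [6,9); WM=5
i=11 t=8 v=6: → [6,9); WM=6; [3,6) fires=2
i=12 t=11 v=7: → [9,12); WM=6
i=13 t=11 v=8: → [9,12); WM=9; [6,9) fires=7
i=14 t=17 v=6: → [15,18); WM=9
i=15 t=18 v=1: → [18,21); WM=16; [9,12) fires=2
i=16 t=9 v=3: DROP (t<16-4); WM=16
i=17 t=15 v=7: → [15,18); WM=16
i=18 t=18 v=4: → [18,21); WM=16
i=19 t=19 v=4: → [18,21); WM=17
i=20 t=17 v=3: → [15,18); WM=17
i=21 t=12 v=1: DROP (t<17-4); WM=17
i=22 t=23 v=7: → [21,24); WM=17

6 16 21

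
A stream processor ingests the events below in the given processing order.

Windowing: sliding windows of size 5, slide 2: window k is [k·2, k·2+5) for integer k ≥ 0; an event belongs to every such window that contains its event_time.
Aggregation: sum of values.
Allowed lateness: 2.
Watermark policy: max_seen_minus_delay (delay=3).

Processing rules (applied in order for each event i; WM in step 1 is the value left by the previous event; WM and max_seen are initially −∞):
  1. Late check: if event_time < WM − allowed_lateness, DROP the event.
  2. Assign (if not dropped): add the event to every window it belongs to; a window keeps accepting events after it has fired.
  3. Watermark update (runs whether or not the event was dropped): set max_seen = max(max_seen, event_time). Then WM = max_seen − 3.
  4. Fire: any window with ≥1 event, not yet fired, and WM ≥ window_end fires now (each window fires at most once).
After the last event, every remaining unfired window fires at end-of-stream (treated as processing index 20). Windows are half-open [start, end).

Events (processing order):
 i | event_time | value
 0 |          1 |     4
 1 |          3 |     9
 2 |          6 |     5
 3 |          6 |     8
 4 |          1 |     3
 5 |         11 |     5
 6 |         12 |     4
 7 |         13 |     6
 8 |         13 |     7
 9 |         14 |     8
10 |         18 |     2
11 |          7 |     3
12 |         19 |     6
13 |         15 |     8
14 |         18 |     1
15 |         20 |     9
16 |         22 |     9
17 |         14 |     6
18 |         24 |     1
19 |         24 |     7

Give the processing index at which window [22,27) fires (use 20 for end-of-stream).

i=0 t=1 v=4: → [0,5); WM=-2
i=1 t=3 v=9: → [2,7),[0,5); WM=0
i=2 t=6 v=5: → [6,11),[4,9),[2,7); WM=3
i=3 t=6 v=8: → [6,11),[4,9),[2,7); WM=3
i=4 t=1 v=3: → [0,5); WM=3
i=5 t=11 v=5: → [10,15),[8,13); WM=8; [0,5) fires=16 [2,7) fires=22
i=6 t=12 v=4: → [12,17),[10,15),[8,13); WM=9; [4,9) fires=13
i=7 t=13 v=6: → [12,17),[10,15); WM=10
i=8 t=13 v=7: → [12,17),[10,15); WM=10
i=9 t=14 v=8: → [14,19),[12,17),[10,15); WM=11; [6,11) fires=13
i=10 t=18 v=2: → [18,23),[16,21),[14,19); WM=15; [8,13) fires=9 [10,15) fires=30
i=11 t=7 v=3: DROP (t<15-2); WM=15
i=12 t=19 v=6: → [18,23),[16,21); WM=16
i=13 t=15 v=8: → [14,19),[12,17); WM=16
i=14 t=18 v=1: → [18,23),[16,21),[14,19); WM=16
i=15 t=20 v=9: → [20,25),[18,23),[16,21); WM=17; [12,17) fires=33
i=16 t=22 v=9: → [22,27),[20,25),[18,23); WM=19; [14,19) fires=19
i=17 t=14 v=6: DROP (t<19-2); WM=19
i=18 t=24 v=1: → [24,29),[22,27),[20,25); WM=21; [16,21) fires=18
i=19 t=24 v=7: → [24,29),[22,27),[20,25); WM=21

20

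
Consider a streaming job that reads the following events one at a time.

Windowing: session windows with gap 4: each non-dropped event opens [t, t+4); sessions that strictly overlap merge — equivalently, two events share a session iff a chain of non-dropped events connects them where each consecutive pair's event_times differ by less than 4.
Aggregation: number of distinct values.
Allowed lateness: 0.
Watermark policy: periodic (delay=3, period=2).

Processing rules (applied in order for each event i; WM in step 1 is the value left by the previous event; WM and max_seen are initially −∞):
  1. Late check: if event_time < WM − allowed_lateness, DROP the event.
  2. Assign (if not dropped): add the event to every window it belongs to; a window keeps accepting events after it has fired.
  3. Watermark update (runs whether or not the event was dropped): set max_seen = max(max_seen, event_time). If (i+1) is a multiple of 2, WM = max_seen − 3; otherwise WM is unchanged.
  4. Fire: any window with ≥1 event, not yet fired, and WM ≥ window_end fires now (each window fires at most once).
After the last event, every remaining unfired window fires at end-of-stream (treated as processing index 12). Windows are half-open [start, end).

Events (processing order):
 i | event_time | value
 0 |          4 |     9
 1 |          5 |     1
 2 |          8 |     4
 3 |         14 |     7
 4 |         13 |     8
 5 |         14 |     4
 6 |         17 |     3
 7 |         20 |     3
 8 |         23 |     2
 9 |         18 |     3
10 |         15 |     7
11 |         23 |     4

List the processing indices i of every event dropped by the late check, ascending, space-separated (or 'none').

10

i=0 t=4 v=9: → [4,8); WM=−∞
i=1 t=5 v=1: → [4,9); WM=2
i=2 t=8 v=4: → [4,12); WM=2
i=3 t=14 v=7: → [14,18); WM=11
i=4 t=13 v=8: → [13,18); WM=11
i=5 t=14 v=4: → [13,18); WM=11
i=6 t=17 v=3: → [13,21); WM=11
i=7 t=20 v=3: → [13,24); WM=17
i=8 t=23 v=2: → [13,27); WM=17
i=9 t=18 v=3: → [13,27); WM=20
i=10 t=15 v=7: DROP (t<20-0); WM=20
i=11 t=23 v=4: → [13,27); WM=20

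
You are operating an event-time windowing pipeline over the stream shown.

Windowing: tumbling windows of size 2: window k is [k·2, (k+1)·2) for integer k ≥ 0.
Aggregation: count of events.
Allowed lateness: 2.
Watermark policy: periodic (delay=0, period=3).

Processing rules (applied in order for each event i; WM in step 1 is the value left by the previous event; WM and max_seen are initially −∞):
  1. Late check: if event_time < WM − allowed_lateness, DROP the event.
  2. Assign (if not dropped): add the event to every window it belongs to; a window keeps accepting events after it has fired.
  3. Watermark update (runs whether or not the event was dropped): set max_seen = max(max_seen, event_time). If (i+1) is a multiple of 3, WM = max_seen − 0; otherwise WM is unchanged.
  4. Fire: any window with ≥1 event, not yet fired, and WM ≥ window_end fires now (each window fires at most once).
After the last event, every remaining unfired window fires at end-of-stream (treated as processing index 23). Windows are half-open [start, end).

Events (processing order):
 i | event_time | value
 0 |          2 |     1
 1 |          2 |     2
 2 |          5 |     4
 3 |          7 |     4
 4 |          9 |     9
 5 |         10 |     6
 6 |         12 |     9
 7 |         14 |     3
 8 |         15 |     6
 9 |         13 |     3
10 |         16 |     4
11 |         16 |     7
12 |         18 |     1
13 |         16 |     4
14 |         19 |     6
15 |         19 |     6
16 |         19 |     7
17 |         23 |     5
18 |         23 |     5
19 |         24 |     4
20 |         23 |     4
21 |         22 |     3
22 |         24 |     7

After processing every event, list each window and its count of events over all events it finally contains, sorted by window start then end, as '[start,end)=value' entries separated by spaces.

i=0 t=2 v=1: → [2,4); WM=−∞
i=1 t=2 v=2: → [2,4); WM=−∞
i=2 t=5 v=4: → [4,6); WM=5; [2,4) fires=2
i=3 t=7 v=4: → [6,8); WM=5
i=4 t=9 v=9: → [8,10); WM=5
i=5 t=10 v=6: → [10,12); WM=10; [4,6) fires=1 [6,8) fires=1 [8,10) fires=1
i=6 t=12 v=9: → [12,14); WM=10
i=7 t=14 v=3: → [14,16); WM=10
i=8 t=15 v=6: → [14,16); WM=15; [10,12) fires=1 [12,14) fires=1
i=9 t=13 v=3: → [12,14); WM=15
i=10 t=16 v=4: → [16,18); WM=15
i=11 t=16 v=7: → [16,18); WM=16; [14,16) fires=2
i=12 t=18 v=1: → [18,20); WM=16
i=13 t=16 v=4: → [16,18); WM=16
i=14 t=19 v=6: → [18,20); WM=19; [16,18) fires=3
i=15 t=19 v=6: → [18,20); WM=19
i=16 t=19 v=7: → [18,20); WM=19
i=17 t=23 v=5: → [22,24); WM=23; [18,20) fires=4
i=18 t=23 v=5: → [22,24); WM=23
i=19 t=24 v=4: → [24,26); WM=23
i=20 t=23 v=4: → [22,24); WM=24; [22,24) fires=3
i=21 t=22 v=3: → [22,24); WM=24
i=22 t=24 v=7: → [24,26); WM=24

[2,4)=2 [4,6)=1 [6,8)=1 [8,10)=1 [10,12)=1 [12,14)=2 [14,16)=2 [16,18)=3 [18,20)=4 [22,24)=4 [24,26)=2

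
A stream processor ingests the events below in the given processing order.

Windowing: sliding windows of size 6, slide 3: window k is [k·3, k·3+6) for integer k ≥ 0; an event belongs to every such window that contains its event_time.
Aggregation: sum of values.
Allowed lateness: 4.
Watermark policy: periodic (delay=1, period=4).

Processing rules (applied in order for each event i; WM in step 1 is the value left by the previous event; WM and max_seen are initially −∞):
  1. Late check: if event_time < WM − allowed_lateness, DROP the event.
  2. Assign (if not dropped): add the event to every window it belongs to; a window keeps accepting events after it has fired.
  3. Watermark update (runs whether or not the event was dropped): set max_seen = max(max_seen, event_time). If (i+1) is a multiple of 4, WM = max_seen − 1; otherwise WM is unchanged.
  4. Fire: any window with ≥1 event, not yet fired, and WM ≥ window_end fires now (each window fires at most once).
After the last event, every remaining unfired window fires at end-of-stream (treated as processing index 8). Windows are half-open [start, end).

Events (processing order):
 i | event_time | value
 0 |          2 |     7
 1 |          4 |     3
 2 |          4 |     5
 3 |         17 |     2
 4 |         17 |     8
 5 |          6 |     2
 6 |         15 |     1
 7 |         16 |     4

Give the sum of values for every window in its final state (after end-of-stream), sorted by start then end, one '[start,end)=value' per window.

i=0 t=2 v=7: → [0,6); WM=−∞
i=1 t=4 v=3: → [3,9),[0,6); WM=−∞
i=2 t=4 v=5: → [3,9),[0,6); WM=−∞
i=3 t=17 v=2: → [15,21),[12,18); WM=16; [0,6) fires=15 [3,9) fires=8
i=4 t=17 v=8: → [15,21),[12,18); WM=16
i=5 t=6 v=2: DROP (t<16-4); WM=16
i=6 t=15 v=1: → [15,21),[12,18); WM=16
i=7 t=16 v=4: → [15,21),[12,18); WM=16

[0,6)=15 [3,9)=8 [12,18)=15 [15,21)=15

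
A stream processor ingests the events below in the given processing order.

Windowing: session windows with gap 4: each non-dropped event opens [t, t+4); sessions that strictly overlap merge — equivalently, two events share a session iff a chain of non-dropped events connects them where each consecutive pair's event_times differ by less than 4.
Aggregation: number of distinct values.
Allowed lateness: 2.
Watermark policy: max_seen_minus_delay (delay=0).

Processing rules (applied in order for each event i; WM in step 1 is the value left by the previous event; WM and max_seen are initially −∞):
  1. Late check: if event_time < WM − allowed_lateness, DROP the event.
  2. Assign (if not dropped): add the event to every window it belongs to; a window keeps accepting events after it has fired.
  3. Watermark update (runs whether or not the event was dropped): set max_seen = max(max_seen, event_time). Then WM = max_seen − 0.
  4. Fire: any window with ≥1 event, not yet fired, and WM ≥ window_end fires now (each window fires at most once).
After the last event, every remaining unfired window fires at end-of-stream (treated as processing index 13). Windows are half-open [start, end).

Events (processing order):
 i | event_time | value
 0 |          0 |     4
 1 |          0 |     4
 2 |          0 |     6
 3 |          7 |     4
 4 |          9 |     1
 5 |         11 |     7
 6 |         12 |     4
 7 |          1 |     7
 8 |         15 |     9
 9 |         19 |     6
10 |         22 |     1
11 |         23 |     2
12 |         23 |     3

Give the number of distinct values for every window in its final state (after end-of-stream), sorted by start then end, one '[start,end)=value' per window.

[0,4)=2 [7,19)=4 [19,27)=4

i=0 t=0 v=4: → [0,4); WM=0
i=1 t=0 v=4: → [0,4); WM=0
i=2 t=0 v=6: → [0,4); WM=0
i=3 t=7 v=4: → [7,11); WM=7
i=4 t=9 v=1: → [7,13); WM=9
i=5 t=11 v=7: → [7,15); WM=11
i=6 t=12 v=4: → [7,16); WM=12
i=7 t=1 v=7: DROP (t<12-2); WM=12
i=8 t=15 v=9: → [7,19); WM=15
i=9 t=19 v=6: → [19,23); WM=19
i=10 t=22 v=1: → [19,26); WM=22
i=11 t=23 v=2: → [19,27); WM=23
i=12 t=23 v=3: → [19,27); WM=23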